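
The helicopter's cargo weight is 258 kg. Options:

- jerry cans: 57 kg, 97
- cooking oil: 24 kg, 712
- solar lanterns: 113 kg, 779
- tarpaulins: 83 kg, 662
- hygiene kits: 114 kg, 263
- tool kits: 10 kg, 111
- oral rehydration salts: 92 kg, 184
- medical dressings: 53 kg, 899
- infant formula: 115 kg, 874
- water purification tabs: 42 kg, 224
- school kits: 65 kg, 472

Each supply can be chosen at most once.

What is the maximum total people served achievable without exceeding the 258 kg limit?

2957

By people served per kg: cooking oil 29.67, medical dressings 16.96, tool kits 11.10, tarpaulins 7.98 lead.
The ratio heuristic lands on cooking oil + tarpaulins + tool kits + medical dressings + school kits (2856) but leaves 23 kg idle.
Replace tarpaulins and tool kits with infant formula: the trade gains 101 net, giving 2957 at 257 kg.
Every other selection either busts 258 kg or fails to beat 2957.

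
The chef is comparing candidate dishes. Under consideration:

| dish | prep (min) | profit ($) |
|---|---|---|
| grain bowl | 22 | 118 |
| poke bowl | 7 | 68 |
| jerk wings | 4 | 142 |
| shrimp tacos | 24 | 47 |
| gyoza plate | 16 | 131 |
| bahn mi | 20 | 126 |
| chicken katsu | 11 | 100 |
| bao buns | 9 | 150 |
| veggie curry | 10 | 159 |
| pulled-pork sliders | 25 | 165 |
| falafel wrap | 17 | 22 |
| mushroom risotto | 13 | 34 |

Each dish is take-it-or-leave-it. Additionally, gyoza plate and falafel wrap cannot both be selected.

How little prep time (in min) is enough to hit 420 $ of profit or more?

23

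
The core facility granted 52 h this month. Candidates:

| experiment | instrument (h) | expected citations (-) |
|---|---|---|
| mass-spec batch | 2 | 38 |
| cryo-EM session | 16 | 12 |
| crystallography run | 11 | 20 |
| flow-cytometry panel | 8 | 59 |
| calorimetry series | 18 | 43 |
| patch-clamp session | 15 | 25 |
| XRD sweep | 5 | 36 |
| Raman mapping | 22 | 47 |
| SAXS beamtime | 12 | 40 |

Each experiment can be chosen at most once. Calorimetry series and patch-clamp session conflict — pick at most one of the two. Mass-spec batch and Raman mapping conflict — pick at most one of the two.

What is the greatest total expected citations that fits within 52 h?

Best packing: mass-spec batch + flow-cytometry panel + calorimetry series + XRD sweep + SAXS beamtime — 45 h, 216 total.
Runner-up mass-spec batch + crystallography run + flow-cytometry panel + calorimetry series + SAXS beamtime tops out at 200.

216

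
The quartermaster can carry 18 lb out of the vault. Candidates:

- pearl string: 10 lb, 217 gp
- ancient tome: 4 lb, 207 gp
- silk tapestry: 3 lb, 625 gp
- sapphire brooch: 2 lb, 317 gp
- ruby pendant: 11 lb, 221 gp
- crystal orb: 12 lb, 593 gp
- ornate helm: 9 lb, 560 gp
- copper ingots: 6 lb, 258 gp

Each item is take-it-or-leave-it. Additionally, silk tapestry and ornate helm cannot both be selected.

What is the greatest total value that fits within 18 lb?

Ranking by ratio (value/lb): silk tapestry 208.33, sapphire brooch 158.50, ornate helm 62.22, ancient tome 51.75.
Taking silk tapestry + sapphire brooch + crystal orb: 17 lb used, 1535 in value.
Runner-up ancient tome + silk tapestry + sapphire brooch + copper ingots tops out at 1407.

1535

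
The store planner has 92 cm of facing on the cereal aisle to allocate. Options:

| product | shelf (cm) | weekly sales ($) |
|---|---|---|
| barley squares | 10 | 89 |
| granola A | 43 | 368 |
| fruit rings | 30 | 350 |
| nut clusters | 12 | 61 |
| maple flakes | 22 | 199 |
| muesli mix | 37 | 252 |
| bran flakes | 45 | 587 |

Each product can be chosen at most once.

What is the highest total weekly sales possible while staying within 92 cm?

Best packing: barley squares + fruit rings + bran flakes — 85 cm, 1026 total.
An exhaustive check of the 128 subsets confirms 1026.

1026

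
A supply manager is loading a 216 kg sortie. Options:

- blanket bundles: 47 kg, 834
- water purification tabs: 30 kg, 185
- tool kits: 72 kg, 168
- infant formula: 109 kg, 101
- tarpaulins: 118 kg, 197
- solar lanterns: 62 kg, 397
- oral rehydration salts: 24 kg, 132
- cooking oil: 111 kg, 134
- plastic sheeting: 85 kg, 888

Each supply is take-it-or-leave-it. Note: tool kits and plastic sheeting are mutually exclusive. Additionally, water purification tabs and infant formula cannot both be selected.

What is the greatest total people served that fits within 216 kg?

Blanket bundles + solar lanterns + plastic sheeting uses 194 of the 216 kg and totals 2119.
That's the maximum — no feasible swap from here does better than 2119.

2119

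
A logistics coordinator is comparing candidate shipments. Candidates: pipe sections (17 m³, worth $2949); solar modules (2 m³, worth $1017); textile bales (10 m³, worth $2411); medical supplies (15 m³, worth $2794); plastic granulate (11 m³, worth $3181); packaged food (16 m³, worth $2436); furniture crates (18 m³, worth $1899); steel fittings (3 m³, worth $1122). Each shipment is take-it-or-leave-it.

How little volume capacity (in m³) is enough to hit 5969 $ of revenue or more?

23

Minimise m³ subject to total revenue ≥ 5969.
Taking solar modules + textile bales + plastic granulate gives 6609 (≥ 5969) for 23 m³.
Any bundle with less than 23 m³ falls short of 5969.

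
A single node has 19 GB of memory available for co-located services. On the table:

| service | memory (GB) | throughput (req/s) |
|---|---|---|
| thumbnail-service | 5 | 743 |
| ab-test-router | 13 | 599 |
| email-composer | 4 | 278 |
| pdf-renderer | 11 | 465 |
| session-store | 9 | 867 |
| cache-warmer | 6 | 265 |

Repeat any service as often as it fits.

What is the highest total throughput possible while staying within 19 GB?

The ratio ordering already packs tightly: 3×thumbnail-service + email-composer, 19 GB, 2507.

2507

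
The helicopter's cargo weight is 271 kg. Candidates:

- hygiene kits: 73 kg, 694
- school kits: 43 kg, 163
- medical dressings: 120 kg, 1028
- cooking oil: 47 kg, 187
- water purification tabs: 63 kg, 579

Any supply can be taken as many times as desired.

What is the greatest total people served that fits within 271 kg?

2431

Density check — hygiene kits 9.51, water purification tabs 9.19, medical dressings 8.57, cooking oil 3.98 are the best per kg.
A density-first pass picks 3×hygiene kits + cooking oil — 2269 at 266 kg.
The 193 kg tied up in 2×hygiene kits and cooking oil is better spent on 3×water purification tabs — total rises to 2431 (262 kg).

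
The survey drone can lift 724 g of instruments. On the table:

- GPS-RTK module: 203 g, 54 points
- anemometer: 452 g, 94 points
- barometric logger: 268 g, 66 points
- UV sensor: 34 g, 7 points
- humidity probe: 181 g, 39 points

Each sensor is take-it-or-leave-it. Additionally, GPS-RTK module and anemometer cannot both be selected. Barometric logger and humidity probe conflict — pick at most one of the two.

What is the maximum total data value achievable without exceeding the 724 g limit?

Taking anemometer + barometric logger: 720 g used, 160 in data value.
No other feasible combination exceeds 160.

160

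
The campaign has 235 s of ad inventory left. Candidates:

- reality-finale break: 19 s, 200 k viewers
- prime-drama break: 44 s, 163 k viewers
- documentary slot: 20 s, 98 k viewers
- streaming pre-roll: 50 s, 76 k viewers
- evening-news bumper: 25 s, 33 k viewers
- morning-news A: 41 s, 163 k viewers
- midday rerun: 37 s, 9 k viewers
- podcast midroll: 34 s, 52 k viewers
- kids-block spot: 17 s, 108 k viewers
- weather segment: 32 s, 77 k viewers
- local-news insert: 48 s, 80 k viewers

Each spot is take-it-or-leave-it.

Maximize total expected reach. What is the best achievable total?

894

By expected reach per s: reality-finale break 10.53, kids-block spot 6.35, documentary slot 4.90 lead.
A density-first pass picks reality-finale break + prime-drama break + documentary slot + morning-news A + kids-block spot + weather segment + local-news insert — 889 at 221 s.
Dropping local-news insert frees 48 s; slotting in evening-news bumper + podcast midroll (59 s) lifts the total to 894 at 232 s.
The spare 3 s is too small for any remaining spot, and no exchange beats 894.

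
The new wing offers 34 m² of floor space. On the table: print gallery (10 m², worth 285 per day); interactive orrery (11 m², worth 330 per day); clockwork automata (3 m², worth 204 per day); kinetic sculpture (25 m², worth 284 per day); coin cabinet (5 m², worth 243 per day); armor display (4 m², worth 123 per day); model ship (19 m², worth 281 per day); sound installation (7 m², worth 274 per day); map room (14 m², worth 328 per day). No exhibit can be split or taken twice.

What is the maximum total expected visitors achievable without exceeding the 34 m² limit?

1185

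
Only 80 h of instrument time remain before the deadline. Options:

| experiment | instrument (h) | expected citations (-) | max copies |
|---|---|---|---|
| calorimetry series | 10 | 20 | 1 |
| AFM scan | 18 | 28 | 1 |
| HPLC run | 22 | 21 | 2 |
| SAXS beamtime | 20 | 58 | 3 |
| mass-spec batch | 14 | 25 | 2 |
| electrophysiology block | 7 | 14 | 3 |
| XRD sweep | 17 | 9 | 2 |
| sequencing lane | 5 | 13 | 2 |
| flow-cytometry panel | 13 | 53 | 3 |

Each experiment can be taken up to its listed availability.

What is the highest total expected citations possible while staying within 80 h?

Ranking by ratio (expected citations/h): flow-cytometry panel 4.08, SAXS beamtime 2.90, sequencing lane 2.60.
The ratio ordering already packs tightly: 2×SAXS beamtime + 3×flow-cytometry panel, 79 h, 275.

275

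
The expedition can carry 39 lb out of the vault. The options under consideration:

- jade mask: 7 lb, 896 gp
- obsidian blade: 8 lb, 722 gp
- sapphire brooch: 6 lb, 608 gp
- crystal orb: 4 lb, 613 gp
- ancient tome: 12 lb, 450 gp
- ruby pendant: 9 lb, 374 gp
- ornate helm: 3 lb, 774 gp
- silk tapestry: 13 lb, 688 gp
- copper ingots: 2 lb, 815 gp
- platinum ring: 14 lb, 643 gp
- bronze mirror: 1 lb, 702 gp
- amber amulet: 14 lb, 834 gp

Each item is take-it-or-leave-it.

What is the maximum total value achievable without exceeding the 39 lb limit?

5356

The ratio heuristic lands on jade mask + obsidian blade + sapphire brooch + crystal orb + ornate helm + copper ingots + bronze mirror (5130) but leaves 8 lb idle.
The 6 lb tied up in sapphire brooch is better spent on amber amulet — total rises to 5356 (39 lb).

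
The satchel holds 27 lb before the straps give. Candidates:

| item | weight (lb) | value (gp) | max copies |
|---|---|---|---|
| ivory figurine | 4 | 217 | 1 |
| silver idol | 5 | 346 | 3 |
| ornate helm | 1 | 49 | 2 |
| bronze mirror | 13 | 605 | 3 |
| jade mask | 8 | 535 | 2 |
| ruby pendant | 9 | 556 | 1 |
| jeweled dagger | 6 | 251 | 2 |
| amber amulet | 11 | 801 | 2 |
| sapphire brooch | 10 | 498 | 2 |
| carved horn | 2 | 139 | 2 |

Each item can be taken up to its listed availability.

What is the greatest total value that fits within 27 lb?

1948

Greedy by ratio would take ornate helm + 2×amber amulet + 2×carved horn: 27 lb used, total 1929.
Replace ornate helm and 2×carved horn with silver idol: the trade gains 19 net, giving 1948 at 27 lb.
Nothing else within 27 lb beats 1948.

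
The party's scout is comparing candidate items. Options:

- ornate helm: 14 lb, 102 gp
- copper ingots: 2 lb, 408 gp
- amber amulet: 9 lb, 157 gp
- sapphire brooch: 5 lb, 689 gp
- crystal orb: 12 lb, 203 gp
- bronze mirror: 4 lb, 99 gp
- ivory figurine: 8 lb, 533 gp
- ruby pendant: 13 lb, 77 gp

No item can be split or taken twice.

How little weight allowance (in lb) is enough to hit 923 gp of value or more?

Minimise lb subject to total value ≥ 923.
copper ingots + sapphire brooch reaches 1097 using 7 lb.
No combination under 7 lb hits 923.

7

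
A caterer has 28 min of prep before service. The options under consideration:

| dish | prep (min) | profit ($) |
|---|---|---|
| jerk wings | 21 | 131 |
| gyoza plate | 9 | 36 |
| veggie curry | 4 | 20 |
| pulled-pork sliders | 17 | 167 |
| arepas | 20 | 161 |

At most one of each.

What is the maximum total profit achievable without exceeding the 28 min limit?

Greedy by ratio would take veggie curry + pulled-pork sliders: 21 min used, total 187.
Dropping veggie curry frees 4 min; slotting in gyoza plate (9 min) lifts the total to 203 at 26 min.
The spare 2 min is too small for any remaining dish, and no exchange beats 203.

203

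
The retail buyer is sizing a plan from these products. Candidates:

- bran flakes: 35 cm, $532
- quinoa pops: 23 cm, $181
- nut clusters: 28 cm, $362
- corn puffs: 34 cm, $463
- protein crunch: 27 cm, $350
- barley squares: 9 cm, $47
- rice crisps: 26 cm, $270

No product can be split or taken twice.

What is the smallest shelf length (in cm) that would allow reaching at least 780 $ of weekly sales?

Need the lightest bundle worth ≥ 780.
Taking corn puffs + protein crunch gives 813 (≥ 780) for 61 cm.
Below 61 cm the best achievable stays under 780.

61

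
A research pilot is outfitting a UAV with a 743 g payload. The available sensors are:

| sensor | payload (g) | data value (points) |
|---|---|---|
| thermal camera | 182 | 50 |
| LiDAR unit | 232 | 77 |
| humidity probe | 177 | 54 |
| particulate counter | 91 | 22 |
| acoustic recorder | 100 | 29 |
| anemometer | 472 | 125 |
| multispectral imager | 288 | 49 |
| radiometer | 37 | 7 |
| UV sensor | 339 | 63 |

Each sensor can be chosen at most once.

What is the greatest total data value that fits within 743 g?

217

Ranking by ratio (data value/g): LiDAR unit 0.33, humidity probe 0.31, acoustic recorder 0.29, thermal camera 0.27.
Best packing: thermal camera + LiDAR unit + humidity probe + acoustic recorder + radiometer — 728 g, 217 total.
That's the maximum — no swap from here does better than 217.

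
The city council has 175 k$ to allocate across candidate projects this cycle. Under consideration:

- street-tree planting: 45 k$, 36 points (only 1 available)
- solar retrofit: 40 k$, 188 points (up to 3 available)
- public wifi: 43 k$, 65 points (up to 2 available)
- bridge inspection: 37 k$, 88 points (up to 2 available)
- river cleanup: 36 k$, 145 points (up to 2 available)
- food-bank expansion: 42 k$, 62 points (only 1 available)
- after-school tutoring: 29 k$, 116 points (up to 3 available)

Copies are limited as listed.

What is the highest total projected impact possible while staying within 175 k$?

753

Density check — solar retrofit 4.70, river cleanup 4.03, after-school tutoring 4.00, bridge inspection 2.38 are the best per k$.
Greedy by ratio would take 3×solar retrofit + river cleanup: 156 k$ used, total 709.
Dropping solar retrofit frees 40 k$; slotting in 2×after-school tutoring (58 k$) lifts the total to 753 at 174 k$.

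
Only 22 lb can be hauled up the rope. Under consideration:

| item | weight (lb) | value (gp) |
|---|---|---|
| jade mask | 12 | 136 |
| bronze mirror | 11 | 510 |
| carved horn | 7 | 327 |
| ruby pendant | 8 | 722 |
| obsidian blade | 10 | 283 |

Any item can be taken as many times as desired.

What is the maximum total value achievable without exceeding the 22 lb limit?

Best packing: 2×ruby pendant — 16 lb, 1444 total.
Every other selection either busts 22 lb or fails to beat 1444.

1444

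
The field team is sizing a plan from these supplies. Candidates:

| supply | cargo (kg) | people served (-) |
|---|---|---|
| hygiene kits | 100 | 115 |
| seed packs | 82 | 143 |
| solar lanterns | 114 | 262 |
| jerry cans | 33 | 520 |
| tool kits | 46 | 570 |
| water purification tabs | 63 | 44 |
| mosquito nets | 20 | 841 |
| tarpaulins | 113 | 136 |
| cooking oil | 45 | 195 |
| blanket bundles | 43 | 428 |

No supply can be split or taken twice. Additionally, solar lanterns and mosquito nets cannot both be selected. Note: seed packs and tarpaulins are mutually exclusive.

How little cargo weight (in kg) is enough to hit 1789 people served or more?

96

Need the lightest bundle worth ≥ 1789.
jerry cans + mosquito nets + blanket bundles reaches 1789 using 96 kg.
Any bundle with less than 96 kg falls short of 1789.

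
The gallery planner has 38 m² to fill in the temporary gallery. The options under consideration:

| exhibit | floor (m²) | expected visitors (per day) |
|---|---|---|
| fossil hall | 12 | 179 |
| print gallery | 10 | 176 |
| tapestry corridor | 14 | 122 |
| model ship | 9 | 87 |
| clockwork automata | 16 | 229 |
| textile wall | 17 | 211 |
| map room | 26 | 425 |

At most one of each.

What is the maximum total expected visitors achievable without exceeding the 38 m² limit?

604

By expected visitors per m²: print gallery 17.60, map room 16.35, fossil hall 14.92 lead.
Filling by ratio: print gallery + map room for 601, with 2 m² left unused.
The 10 m² tied up in print gallery is better spent on fossil hall — total rises to 604 (38 m²).
Next best is print gallery + map room at 601 (36 m²) — short by 3.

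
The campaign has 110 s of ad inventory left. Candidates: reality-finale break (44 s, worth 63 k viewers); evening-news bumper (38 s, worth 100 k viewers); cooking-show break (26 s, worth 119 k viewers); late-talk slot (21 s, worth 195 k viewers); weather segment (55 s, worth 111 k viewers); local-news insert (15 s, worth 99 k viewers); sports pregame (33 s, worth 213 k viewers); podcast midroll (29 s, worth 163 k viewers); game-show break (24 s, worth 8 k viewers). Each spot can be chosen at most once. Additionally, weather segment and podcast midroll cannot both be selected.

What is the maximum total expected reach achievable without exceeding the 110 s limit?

The ratio heuristic lands on late-talk slot + local-news insert + sports pregame + podcast midroll (670) but leaves 12 s idle.
Dropping local-news insert frees 15 s; slotting in cooking-show break (26 s) lifts the total to 690 at 109 s.
Runner-up late-talk slot + local-news insert + sports pregame + podcast midroll tops out at 670.

690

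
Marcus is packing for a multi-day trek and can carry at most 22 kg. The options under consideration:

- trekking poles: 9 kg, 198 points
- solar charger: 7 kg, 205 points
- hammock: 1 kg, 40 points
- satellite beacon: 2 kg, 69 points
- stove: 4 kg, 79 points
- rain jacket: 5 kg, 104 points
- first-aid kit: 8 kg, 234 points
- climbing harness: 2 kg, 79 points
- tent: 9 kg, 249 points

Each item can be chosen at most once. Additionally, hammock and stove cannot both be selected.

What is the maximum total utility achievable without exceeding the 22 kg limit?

671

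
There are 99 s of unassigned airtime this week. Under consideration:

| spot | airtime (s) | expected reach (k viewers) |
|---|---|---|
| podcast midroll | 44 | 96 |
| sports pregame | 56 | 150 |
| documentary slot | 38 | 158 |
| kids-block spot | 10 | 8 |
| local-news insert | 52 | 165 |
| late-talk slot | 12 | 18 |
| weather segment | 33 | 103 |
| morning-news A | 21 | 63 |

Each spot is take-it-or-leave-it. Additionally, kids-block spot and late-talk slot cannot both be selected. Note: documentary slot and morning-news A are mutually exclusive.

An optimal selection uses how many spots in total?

Best achievable expected reach is 323.
documentary slot + local-news insert hits 323 at 90 s.
Every optimal selection uses 2 spots.

2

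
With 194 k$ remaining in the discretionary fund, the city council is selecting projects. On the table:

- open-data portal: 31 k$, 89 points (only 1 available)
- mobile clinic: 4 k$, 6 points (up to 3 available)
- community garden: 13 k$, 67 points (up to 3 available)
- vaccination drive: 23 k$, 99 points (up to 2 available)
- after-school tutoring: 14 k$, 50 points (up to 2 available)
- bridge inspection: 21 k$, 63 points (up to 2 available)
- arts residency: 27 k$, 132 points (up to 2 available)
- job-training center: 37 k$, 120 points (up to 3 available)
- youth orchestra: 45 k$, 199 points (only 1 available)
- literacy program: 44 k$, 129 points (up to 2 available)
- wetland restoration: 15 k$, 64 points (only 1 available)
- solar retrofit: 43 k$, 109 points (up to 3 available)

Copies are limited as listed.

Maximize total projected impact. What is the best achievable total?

Greedy by ratio would take 2×mobile clinic + 3×community garden + 2×vaccination drive + 2×arts residency + youth orchestra: 192 k$ used, total 874.
The 27 k$ tied up in mobile clinic and vaccination drive is better spent on after-school tutoring + wetland restoration — total rises to 883 (194 k$).
No other feasible combination exceeds 883.

883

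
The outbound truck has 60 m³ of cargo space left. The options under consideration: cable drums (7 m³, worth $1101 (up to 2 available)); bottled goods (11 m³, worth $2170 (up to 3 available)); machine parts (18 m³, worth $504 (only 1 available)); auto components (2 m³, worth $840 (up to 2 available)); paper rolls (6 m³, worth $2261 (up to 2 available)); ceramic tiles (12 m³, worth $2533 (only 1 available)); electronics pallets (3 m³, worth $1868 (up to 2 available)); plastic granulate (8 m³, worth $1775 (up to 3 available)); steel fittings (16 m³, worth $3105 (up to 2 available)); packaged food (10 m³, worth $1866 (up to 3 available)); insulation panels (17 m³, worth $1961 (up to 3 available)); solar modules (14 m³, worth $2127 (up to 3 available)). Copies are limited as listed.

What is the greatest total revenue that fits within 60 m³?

Taking the top-ratio shipments first gives 2×auto components + 2×paper rolls + ceramic tiles + 2×electronics pallets + 3×plastic granulate for 17796 (58 m³).
The 8 m³ tied up in plastic granulate is better spent on packaged food — total rises to 17887 (60 m³).

17887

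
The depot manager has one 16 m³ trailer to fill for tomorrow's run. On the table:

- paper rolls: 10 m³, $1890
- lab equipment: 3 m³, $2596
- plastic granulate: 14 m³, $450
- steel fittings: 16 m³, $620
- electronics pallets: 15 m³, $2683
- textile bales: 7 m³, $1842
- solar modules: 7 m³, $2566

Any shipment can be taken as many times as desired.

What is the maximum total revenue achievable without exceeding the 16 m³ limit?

12980

The ratio ordering already packs tightly: 5×lab equipment, 15 m³, 12980.
The spare 1 m³ is too small for any remaining shipment, and no exchange beats 12980.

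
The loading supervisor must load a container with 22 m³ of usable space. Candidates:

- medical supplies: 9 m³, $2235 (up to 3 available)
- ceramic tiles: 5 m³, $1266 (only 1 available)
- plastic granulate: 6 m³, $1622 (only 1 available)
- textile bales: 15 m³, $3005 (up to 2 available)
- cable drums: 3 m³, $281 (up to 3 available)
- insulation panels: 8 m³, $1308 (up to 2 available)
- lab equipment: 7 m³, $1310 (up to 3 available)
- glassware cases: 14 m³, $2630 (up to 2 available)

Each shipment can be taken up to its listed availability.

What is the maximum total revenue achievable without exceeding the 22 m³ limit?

5167

By revenue per m³: plastic granulate 270.33, ceramic tiles 253.20, medical supplies 248.33, textile bales 200.33 lead.
Greedy by ratio would take medical supplies + ceramic tiles + plastic granulate: 20 m³ used, total 5123.
Replace ceramic tiles with lab equipment: the trade gains 44 net, giving 5167 at 22 m³.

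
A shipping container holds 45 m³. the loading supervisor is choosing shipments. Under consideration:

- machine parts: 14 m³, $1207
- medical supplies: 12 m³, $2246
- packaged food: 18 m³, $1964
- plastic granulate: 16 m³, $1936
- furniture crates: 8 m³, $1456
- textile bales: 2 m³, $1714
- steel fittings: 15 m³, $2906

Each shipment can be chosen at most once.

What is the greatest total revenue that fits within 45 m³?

8802

Density check — textile bales 857.00, steel fittings 193.73, medical supplies 187.17 are the best per m³.
The ratio heuristic lands on medical supplies + furniture crates + textile bales + steel fittings (8322) but leaves 8 m³ idle.
Dropping furniture crates frees 8 m³; slotting in plastic granulate (16 m³) lifts the total to 8802 at 45 m³.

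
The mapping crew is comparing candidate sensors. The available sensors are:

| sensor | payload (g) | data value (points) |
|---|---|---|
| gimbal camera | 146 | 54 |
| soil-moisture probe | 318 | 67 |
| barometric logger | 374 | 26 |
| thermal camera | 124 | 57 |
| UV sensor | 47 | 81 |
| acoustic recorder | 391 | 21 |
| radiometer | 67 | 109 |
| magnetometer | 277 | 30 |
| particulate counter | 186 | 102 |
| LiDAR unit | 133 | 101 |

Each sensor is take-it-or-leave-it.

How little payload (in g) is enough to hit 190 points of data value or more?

114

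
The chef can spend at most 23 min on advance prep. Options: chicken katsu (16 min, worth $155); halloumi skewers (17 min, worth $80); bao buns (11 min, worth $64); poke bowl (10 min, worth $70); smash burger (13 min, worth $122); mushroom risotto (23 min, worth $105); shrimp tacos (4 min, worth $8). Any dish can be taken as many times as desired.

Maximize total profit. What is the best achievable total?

192

A density-first pass picks chicken katsu + shrimp tacos — 163 at 20 min.
The 20 min tied up in chicken katsu and shrimp tacos is better spent on poke bowl + smash burger — total rises to 192 (23 min).
No other feasible combination exceeds 192.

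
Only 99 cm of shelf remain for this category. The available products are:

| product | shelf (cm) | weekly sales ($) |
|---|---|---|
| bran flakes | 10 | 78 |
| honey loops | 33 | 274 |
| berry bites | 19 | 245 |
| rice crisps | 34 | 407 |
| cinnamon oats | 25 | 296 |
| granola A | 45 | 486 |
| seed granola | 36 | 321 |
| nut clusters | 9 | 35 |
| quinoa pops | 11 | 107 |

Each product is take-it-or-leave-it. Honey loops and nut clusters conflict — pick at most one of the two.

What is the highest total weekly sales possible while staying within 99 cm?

Greedy by ratio would take bran flakes + berry bites + rice crisps + cinnamon oats + quinoa pops: 99 cm used, total 1133.
Replace bran flakes and cinnamon oats and quinoa pops with granola A: the trade gains 5 net, giving 1138 at 98 cm.
Next best is bran flakes + berry bites + rice crisps + cinnamon oats + quinoa pops at 1133 (99 cm) — short by 5.

1138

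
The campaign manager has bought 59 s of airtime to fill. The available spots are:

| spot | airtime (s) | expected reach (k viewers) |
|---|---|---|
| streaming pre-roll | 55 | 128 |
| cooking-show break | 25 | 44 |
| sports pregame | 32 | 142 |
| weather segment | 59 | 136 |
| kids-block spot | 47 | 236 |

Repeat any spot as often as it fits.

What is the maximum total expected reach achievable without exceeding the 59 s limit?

By expected reach per s: kids-block spot 5.02, sports pregame 4.44, streaming pre-roll 2.33, weather segment 2.31 lead.
The ratio ordering already packs tightly: kids-block spot, 47 s, 236.
Every other selection either busts 59 s or fails to beat 236.

236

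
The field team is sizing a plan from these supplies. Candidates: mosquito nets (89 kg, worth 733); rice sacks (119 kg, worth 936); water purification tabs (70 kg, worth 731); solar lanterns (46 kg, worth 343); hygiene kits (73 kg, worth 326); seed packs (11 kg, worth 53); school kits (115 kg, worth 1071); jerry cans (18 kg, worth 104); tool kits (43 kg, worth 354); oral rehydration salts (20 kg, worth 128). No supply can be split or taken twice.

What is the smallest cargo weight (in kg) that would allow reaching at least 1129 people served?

Minimise kg subject to total people served ≥ 1129.
Taking water purification tabs + seed packs + tool kits gives 1138 (≥ 1129) for 124 kg.
Any bundle with less than 124 kg falls short of 1129.

124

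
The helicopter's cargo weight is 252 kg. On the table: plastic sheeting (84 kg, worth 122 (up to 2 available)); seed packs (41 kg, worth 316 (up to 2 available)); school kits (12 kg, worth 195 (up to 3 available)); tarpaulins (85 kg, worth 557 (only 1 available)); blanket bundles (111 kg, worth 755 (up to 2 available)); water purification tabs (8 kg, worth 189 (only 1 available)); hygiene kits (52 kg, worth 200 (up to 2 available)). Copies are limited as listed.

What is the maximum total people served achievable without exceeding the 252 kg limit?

Ranking by ratio (people served/kg): water purification tabs 23.62, school kits 16.25, seed packs 7.71, blanket bundles 6.80.
Best packing: 2×seed packs + 3×school kits + blanket bundles + water purification tabs — 237 kg, 2161 total.
The spare 15 kg is too small for any remaining supply, and no exchange beats 2161.

2161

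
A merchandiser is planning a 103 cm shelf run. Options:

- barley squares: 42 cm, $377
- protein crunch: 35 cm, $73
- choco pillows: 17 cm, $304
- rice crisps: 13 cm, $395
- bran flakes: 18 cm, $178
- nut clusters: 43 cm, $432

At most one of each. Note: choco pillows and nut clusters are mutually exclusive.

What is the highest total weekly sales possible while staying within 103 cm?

1254

Taking barley squares + choco pillows + rice crisps + bran flakes: 90 cm used, 1254 in weekly sales.
An exhaustive check of the 64 subsets confirms 1254.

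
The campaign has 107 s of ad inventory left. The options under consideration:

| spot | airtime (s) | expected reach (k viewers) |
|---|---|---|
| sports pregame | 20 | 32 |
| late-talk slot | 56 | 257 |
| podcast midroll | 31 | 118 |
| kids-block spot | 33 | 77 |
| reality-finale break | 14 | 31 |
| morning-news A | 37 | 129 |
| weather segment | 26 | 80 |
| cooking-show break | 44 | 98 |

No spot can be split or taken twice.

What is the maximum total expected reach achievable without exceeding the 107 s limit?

Greedy by ratio would take late-talk slot + podcast midroll + reality-finale break: 101 s used, total 406.
The 31 s tied up in podcast midroll is better spent on morning-news A — total rises to 417 (107 s).

417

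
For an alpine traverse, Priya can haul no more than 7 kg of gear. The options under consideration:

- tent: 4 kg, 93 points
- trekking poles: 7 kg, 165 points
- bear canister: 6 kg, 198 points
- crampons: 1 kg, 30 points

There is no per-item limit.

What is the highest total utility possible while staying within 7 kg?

228

Best packing: bear canister + crampons — 7 kg, 228 total.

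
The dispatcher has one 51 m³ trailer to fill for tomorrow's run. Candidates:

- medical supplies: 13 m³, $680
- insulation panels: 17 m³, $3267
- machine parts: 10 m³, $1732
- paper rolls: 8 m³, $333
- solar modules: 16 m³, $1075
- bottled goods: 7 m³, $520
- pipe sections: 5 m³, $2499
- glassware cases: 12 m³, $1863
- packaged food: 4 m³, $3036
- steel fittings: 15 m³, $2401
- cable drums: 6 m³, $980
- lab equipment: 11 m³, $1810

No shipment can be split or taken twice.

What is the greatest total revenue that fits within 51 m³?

12935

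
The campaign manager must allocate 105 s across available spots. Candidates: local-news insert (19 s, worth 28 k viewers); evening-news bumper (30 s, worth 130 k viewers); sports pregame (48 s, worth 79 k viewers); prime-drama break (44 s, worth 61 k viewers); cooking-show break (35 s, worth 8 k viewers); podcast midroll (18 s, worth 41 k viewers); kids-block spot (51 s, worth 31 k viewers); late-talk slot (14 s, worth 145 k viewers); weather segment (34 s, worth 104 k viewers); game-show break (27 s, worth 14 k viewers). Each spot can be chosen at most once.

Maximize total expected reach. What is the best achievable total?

420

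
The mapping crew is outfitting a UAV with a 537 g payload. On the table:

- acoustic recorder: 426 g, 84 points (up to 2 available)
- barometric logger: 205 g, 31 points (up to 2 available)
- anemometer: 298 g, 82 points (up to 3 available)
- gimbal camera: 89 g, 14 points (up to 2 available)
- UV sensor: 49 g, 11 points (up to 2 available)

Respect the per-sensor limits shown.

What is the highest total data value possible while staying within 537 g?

Ranking by ratio (data value/g): anemometer 0.28, UV sensor 0.22, acoustic recorder 0.20, gimbal camera 0.16.
A density-first pass picks anemometer + gimbal camera + 2×UV sensor — 118 at 485 g.
Dropping UV sensor frees 49 g; slotting in gimbal camera (89 g) lifts the total to 121 at 525 g.
The spare 12 g is too small for any remaining sensor, and no exchange beats 121.

121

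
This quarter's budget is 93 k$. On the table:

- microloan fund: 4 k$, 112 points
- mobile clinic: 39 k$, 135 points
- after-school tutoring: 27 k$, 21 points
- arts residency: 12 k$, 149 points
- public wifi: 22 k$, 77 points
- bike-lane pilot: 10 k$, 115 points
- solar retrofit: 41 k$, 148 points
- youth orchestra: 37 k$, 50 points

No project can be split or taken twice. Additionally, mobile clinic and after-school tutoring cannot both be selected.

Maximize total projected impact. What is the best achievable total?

601

Best packing: microloan fund + arts residency + public wifi + bike-lane pilot + solar retrofit — 89 k$, 601 total.
The closest alternative, microloan fund + mobile clinic + arts residency + public wifi + bike-lane pilot, reaches only 588.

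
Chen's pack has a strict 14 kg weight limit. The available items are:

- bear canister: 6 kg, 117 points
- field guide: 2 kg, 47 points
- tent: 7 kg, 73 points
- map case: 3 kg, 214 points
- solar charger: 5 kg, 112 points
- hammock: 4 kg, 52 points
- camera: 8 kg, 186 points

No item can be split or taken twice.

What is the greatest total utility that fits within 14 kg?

447

Field guide + map case + camera uses 13 of the 14 kg and totals 447.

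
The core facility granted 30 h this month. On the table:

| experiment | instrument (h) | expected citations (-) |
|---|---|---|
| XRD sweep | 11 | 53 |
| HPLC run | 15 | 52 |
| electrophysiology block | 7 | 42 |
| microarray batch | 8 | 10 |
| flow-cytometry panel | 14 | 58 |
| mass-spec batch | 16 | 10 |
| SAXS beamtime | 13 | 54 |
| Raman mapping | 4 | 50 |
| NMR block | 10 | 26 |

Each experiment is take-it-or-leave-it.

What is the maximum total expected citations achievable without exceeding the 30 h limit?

161

By expected citations per h: Raman mapping 12.50, electrophysiology block 6.00, XRD sweep 4.82 lead.
A density-first pass picks XRD sweep + electrophysiology block + microarray batch + Raman mapping — 155 at 30 h.
The 15 h tied up in electrophysiology block and microarray batch is better spent on flow-cytometry panel — total rises to 161 (29 h).
Next best is XRD sweep + SAXS beamtime + Raman mapping at 157 (28 h) — short by 4.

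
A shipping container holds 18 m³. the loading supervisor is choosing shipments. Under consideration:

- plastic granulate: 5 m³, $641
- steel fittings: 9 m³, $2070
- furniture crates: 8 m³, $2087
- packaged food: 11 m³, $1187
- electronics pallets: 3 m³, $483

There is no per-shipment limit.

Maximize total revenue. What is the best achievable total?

4174

Ranking by ratio (revenue/m³): furniture crates 260.88, steel fittings 230.00, electronics pallets 161.00, plastic granulate 128.20.
The ratio ordering already packs tightly: 2×furniture crates, 16 m³, 4174.
The spare 2 m³ is too small for any remaining shipment, and no exchange beats 4174.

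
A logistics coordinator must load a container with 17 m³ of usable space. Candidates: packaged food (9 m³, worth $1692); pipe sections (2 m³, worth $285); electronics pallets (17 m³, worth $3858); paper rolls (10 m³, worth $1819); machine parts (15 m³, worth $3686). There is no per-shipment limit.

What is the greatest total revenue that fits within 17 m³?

3971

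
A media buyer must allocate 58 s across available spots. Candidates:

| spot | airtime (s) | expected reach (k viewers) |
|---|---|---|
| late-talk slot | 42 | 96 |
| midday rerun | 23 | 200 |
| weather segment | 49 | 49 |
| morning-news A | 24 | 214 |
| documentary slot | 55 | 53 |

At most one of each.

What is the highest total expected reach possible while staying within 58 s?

414

Taking midday rerun + morning-news A: 47 s used, 414 in expected reach.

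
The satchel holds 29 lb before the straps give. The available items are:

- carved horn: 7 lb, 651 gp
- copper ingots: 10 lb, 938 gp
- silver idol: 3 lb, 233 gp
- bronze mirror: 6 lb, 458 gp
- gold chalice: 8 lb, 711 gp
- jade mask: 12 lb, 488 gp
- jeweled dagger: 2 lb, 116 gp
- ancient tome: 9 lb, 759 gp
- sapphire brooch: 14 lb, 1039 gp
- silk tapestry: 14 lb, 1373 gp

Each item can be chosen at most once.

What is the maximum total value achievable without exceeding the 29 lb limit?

Density check — silk tapestry 98.07, copper ingots 93.80, carved horn 93.00, gold chalice 88.88 are the best per lb.
Greedy by ratio would take copper ingots + silver idol + jeweled dagger + silk tapestry: 29 lb used, total 2660.
Reworking the packing: carved horn + gold chalice + silk tapestry uses 29 lb and improves the total to 2735.
The closest alternative, copper ingots + silver idol + jeweled dagger + silk tapestry, reaches only 2660.

2735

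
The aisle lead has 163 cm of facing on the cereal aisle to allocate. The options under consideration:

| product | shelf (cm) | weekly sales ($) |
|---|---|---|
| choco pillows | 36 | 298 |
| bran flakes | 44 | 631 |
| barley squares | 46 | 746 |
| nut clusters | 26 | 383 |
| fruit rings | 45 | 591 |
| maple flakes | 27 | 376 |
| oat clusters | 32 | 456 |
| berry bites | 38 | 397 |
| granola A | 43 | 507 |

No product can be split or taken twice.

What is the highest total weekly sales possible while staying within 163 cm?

Taking the top-ratio products first gives bran flakes + barley squares + nut clusters + oat clusters for 2216 (148 cm).
The 32 cm tied up in oat clusters is better spent on fruit rings — total rises to 2351 (161 cm).
Every other selection either busts 163 cm or fails to beat 2351.

2351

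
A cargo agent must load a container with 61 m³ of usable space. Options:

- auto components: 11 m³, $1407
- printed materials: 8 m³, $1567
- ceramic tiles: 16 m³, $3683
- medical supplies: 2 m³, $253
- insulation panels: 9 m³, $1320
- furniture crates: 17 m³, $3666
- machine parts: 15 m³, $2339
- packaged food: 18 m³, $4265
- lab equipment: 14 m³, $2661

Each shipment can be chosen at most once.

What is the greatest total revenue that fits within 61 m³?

13434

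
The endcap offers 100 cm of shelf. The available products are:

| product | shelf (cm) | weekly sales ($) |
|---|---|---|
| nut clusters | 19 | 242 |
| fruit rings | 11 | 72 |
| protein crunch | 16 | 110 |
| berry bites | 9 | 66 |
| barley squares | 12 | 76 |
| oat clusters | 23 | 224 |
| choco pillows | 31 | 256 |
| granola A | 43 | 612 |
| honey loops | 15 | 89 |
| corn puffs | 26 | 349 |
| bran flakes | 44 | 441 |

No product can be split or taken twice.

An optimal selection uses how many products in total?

4

The maximum weekly sales within 100 cm is 1279.
For example nut clusters + barley squares + granola A + corn puffs achieves it, using 100 cm.
All optima have 4 products.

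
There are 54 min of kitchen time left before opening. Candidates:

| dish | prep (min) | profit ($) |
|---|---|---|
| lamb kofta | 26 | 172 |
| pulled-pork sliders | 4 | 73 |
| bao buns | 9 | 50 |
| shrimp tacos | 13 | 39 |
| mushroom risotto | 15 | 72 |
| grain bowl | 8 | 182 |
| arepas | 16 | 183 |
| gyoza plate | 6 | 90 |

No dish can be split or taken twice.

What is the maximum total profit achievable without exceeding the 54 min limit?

610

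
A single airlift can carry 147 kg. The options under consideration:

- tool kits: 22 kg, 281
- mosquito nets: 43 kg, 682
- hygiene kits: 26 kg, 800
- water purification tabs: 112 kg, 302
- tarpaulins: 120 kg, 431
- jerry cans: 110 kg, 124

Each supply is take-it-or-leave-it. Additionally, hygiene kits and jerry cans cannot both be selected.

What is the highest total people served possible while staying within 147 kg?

Ranking by ratio (people served/kg): hygiene kits 30.77, mosquito nets 15.86, tool kits 12.77, tarpaulins 3.59.
The ratio ordering already packs tightly: tool kits + mosquito nets + hygiene kits, 91 kg, 1763.

1763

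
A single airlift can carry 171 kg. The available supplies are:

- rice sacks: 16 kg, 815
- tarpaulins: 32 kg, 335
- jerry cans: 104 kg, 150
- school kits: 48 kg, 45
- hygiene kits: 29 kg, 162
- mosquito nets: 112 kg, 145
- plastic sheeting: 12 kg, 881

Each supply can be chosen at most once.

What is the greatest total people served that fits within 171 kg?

2238

Taking rice sacks + tarpaulins + school kits + hygiene kits + plastic sheeting: 137 kg used, 2238 in people served.
Next best is rice sacks + tarpaulins + hygiene kits + plastic sheeting at 2193 (89 kg) — short by 45.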